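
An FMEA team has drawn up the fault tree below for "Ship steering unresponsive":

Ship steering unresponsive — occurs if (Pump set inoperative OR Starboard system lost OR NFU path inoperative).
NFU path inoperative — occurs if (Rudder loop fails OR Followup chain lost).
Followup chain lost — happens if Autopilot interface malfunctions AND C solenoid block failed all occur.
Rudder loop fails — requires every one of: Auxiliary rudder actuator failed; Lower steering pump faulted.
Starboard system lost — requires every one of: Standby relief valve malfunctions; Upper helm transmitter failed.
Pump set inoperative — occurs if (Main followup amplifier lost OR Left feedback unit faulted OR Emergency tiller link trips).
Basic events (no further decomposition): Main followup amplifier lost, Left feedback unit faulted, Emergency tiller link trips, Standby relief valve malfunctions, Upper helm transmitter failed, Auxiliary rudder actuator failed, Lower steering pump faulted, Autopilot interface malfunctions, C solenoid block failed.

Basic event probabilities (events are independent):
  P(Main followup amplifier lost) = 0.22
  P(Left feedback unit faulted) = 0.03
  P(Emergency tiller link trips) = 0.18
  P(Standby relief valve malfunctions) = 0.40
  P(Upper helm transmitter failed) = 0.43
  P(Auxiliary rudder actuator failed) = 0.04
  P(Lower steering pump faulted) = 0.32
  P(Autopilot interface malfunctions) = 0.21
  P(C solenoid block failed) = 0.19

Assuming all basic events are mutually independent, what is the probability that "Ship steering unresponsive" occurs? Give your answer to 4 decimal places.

P(Pump set inoperative) [OR] = 1 − (1−0.22) × (1−0.03) × (1−0.18) = 0.379588
P(Starboard system lost) [AND] = 0.40 × 0.43 = 0.172000
P(Rudder loop fails) [AND] = 0.04 × 0.32 = 0.012800
P(Followup chain lost) [AND] = 0.21 × 0.19 = 0.039900
P(NFU path inoperative) [OR] = 1 − (1−0.012800) × (1−0.039900) = 0.052189
P(Ship steering unresponsive) [OR] = 1 − (1−0.379588) × (1−0.172000) × (1−0.052189) = 0.513108
Rounded to 4 decimal places: P(Ship steering unresponsive) ≈ 0.5131.

0.5131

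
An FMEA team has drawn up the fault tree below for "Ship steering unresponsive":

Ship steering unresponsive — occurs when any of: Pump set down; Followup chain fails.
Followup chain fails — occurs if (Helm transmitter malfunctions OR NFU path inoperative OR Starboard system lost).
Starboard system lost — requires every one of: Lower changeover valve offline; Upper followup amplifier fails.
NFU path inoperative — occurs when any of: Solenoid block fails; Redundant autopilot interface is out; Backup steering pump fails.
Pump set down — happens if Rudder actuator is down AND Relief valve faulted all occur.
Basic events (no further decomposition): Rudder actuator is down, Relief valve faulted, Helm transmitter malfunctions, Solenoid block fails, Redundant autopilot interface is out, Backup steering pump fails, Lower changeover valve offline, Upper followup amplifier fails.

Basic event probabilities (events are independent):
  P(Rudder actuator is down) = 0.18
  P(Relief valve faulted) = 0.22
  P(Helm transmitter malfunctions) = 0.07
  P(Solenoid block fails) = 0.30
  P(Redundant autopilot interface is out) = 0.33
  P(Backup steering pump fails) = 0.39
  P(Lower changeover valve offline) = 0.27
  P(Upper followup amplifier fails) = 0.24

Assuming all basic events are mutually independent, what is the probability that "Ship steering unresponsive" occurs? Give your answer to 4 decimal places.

P(Pump set down) [AND] = 0.18 × 0.22 = 0.039600
P(NFU path inoperative) [OR] = 1 − (1−0.30) × (1−0.33) × (1−0.39) = 0.713910
P(Starboard system lost) [AND] = 0.27 × 0.24 = 0.064800
P(Followup chain fails) [OR] = 1 − (1−0.07) × (1−0.713910) × (1−0.064800) = 0.751177
P(Ship steering unresponsive) [OR] = 1 − (1−0.039600) × (1−0.751177) = 0.761030
Rounded to 4 decimal places: P(Ship steering unresponsive) ≈ 0.7610.

0.7610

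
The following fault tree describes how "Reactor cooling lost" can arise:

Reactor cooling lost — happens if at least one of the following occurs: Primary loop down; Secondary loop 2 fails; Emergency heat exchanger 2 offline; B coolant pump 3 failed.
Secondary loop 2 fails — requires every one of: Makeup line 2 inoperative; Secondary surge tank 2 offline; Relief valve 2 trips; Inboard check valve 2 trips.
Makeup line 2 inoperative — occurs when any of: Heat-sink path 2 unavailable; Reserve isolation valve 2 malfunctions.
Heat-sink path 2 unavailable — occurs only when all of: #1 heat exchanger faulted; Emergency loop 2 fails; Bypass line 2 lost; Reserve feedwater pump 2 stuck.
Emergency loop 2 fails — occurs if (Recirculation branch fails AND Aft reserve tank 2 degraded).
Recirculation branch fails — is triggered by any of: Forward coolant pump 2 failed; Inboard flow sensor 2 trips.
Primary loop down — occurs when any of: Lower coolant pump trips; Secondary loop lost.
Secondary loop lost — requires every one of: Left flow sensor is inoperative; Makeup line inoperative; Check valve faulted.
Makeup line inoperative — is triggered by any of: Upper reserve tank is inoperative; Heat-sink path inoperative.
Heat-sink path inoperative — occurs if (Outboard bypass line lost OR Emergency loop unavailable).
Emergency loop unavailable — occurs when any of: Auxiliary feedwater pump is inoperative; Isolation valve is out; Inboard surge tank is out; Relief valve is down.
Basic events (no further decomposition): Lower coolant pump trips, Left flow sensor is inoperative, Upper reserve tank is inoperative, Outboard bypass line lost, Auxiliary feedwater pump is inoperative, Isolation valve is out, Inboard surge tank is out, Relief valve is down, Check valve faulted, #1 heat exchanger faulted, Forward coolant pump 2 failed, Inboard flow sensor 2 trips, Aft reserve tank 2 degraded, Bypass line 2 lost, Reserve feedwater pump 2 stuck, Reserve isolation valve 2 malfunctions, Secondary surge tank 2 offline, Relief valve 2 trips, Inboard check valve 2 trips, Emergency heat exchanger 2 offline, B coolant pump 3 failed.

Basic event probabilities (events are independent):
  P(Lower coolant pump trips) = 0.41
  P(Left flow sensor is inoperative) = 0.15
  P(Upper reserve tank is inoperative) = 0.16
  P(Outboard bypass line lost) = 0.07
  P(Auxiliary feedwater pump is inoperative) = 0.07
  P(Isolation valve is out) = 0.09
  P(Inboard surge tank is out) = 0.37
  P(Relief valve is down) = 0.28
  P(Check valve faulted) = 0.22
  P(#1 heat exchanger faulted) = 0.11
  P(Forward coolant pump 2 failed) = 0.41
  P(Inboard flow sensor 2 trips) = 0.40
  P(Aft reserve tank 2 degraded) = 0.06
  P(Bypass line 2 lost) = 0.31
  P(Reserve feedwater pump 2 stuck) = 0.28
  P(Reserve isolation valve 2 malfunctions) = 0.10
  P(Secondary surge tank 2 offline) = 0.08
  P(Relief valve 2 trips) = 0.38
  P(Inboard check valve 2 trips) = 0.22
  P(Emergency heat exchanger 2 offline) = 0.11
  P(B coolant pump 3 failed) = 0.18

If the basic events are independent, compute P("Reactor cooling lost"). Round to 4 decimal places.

0.5796

P(Emergency loop unavailable) [OR] = 1 − (1−0.07) × (1−0.09) × (1−0.37) × (1−0.28) = 0.616118
P(Heat-sink path inoperative) [OR] = 1 − (1−0.07) × (1−0.616118) = 0.642990
P(Makeup line inoperative) [OR] = 1 − (1−0.16) × (1−0.642990) = 0.700112
P(Secondary loop lost) [AND] = 0.15 × 0.700112 × 0.22 = 0.023104
P(Primary loop down) [OR] = 1 − (1−0.41) × (1−0.023104) = 0.423631
P(Recirculation branch fails) [OR] = 1 − (1−0.41) × (1−0.40) = 0.646000
P(Emergency loop 2 fails) [AND] = 0.646000 × 0.06 = 0.038760
P(Heat-sink path 2 unavailable) [AND] = 0.11 × 0.038760 × 0.31 × 0.28 = 0.000370
P(Makeup line 2 inoperative) [OR] = 1 − (1−0.000370) × (1−0.10) = 0.100333
P(Secondary loop 2 fails) [AND] = 0.100333 × 0.08 × 0.38 × 0.22 = 0.000671
P(Reactor cooling lost) [OR] = 1 − (1−0.423631) × (1−0.000671) × (1−0.11) × (1−0.18) = 0.579648
Rounded to 4 decimal places: P(Reactor cooling lost) ≈ 0.5796.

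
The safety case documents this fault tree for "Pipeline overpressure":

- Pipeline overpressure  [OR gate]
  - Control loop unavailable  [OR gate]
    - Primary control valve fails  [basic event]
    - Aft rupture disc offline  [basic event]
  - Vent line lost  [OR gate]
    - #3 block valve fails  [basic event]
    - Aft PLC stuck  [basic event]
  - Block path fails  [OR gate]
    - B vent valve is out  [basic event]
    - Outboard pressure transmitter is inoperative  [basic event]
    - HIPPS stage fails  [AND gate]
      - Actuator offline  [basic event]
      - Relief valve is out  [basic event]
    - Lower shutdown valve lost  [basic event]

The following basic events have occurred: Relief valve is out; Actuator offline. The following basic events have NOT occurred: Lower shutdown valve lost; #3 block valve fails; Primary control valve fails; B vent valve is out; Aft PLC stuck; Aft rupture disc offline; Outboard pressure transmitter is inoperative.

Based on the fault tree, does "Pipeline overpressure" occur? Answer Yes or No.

Control loop unavailable [OR]: Primary control valve fails=not, Aft rupture disc offline=not → no input occurs → does not occur.
Vent line lost [OR]: #3 block valve fails=not, Aft PLC stuck=not → no input occurs → does not occur.
HIPPS stage fails [AND]: Actuator offline=occurs, Relief valve is out=occurs → all inputs occur → occurs.
Block path fails [OR]: B vent valve is out=not, Outboard pressure transmitter is inoperative=not, HIPPS stage fails=occurs, Lower shutdown valve lost=not → at least one input occurs → occurs.
Pipeline overpressure [OR]: Control loop unavailable=not, Vent line lost=not, Block path fails=occurs → at least one input occurs → occurs.

Yes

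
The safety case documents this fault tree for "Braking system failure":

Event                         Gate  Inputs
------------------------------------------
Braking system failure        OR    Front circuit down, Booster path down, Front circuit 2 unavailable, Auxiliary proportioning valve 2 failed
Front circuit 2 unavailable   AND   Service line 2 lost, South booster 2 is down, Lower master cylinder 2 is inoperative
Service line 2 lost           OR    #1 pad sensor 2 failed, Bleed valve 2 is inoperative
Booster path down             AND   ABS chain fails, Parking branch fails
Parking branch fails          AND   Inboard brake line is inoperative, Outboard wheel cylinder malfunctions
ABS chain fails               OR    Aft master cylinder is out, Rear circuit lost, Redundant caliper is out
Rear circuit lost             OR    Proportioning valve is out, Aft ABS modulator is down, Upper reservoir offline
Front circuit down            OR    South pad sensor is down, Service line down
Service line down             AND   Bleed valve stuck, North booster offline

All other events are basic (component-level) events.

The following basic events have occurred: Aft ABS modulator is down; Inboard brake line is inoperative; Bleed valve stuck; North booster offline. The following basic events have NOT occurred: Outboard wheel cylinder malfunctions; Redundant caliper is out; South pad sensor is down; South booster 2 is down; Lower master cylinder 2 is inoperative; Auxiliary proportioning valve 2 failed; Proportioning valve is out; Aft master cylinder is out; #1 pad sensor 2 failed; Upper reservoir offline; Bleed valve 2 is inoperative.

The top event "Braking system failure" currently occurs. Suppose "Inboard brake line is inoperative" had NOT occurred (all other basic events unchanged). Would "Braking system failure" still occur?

Yes

Counterfactual: set "Inboard brake line is inoperative" to not occurred.
Service line down [AND]: Bleed valve stuck=occurs, North booster offline=occurs → all inputs occur → occurs.
Front circuit down [OR]: South pad sensor is down=not, Service line down=occurs → at least one input occurs → occurs.
Rear circuit lost [OR]: Proportioning valve is out=not, Aft ABS modulator is down=occurs, Upper reservoir offline=not → at least one input occurs → occurs.
ABS chain fails [OR]: Aft master cylinder is out=not, Rear circuit lost=occurs, Redundant caliper is out=not → at least one input occurs → occurs.
Parking branch fails [AND]: Inboard brake line is inoperative=not, Outboard wheel cylinder malfunctions=not → not all inputs occur → does not occur.
Booster path down [AND]: ABS chain fails=occurs, Parking branch fails=not → not all inputs occur → does not occur.
Service line 2 lost [OR]: #1 pad sensor 2 failed=not, Bleed valve 2 is inoperative=not → no input occurs → does not occur.
Front circuit 2 unavailable [AND]: Service line 2 lost=not, South booster 2 is down=not, Lower master cylinder 2 is inoperative=not → not all inputs occur → does not occur.
Braking system failure [OR]: Front circuit down=occurs, Booster path down=not, Front circuit 2 unavailable=not, Auxiliary proportioning valve 2 failed=not → at least one input occurs → occurs.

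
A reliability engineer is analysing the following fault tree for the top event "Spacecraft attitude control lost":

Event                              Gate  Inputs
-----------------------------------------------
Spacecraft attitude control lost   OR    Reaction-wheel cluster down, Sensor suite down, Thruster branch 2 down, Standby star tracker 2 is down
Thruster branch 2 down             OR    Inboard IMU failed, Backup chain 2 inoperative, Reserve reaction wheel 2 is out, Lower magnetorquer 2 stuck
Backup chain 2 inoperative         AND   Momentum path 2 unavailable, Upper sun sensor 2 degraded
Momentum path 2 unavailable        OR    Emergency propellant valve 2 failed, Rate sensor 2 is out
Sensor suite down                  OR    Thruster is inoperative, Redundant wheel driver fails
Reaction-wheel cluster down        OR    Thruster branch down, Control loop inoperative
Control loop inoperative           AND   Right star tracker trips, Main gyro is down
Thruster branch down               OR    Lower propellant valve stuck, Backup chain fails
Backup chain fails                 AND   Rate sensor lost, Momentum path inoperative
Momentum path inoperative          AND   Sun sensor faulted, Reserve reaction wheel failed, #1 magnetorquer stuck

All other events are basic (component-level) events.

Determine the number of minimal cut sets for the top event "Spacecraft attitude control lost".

Momentum path inoperative [AND]: one cut set from each child combined → 1 × 1 × 1 = 1 cut set(s).
Backup chain fails [AND]: one cut set from each child combined → 1 × 1 = 1 cut set(s).
Thruster branch down [OR]: union of children's cut sets → 2 cut set(s).
Control loop inoperative [AND]: one cut set from each child combined → 1 × 1 = 1 cut set(s).
Reaction-wheel cluster down [OR]: union of children's cut sets → 3 cut set(s).
Sensor suite down [OR]: union of children's cut sets → 2 cut set(s).
Momentum path 2 unavailable [OR]: union of children's cut sets → 2 cut set(s).
Backup chain 2 inoperative [AND]: one cut set from each child combined → 2 × 1 = 2 cut set(s).
Thruster branch 2 down [OR]: union of children's cut sets → 5 cut set(s).
Spacecraft attitude control lost [OR]: union of children's cut sets → 11 cut set(s).

11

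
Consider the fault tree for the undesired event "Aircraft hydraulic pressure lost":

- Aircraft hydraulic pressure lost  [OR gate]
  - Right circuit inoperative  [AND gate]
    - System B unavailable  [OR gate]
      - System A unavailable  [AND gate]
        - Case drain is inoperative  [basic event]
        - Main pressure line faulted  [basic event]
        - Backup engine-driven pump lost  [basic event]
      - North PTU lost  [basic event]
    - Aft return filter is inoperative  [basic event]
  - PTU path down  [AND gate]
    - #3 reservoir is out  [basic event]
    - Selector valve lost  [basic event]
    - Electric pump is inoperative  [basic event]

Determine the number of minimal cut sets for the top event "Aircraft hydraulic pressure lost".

3

System A unavailable [AND]: one cut set from each child combined → 1 × 1 × 1 = 1 cut set(s).
System B unavailable [OR]: union of children's cut sets → 2 cut set(s).
Right circuit inoperative [AND]: one cut set from each child combined → 2 × 1 = 2 cut set(s).
PTU path down [AND]: one cut set from each child combined → 1 × 1 × 1 = 1 cut set(s).
Aircraft hydraulic pressure lost [OR]: union of children's cut sets → 3 cut set(s).
Minimal cut sets: {Aft return filter is inoperative, Backup engine-driven pump lost, Case drain is inoperative, Main pressure line faulted}; {Aft return filter is inoperative, North PTU lost}; {#3 reservoir is out, Electric pump is inoperative, Selector valve lost}.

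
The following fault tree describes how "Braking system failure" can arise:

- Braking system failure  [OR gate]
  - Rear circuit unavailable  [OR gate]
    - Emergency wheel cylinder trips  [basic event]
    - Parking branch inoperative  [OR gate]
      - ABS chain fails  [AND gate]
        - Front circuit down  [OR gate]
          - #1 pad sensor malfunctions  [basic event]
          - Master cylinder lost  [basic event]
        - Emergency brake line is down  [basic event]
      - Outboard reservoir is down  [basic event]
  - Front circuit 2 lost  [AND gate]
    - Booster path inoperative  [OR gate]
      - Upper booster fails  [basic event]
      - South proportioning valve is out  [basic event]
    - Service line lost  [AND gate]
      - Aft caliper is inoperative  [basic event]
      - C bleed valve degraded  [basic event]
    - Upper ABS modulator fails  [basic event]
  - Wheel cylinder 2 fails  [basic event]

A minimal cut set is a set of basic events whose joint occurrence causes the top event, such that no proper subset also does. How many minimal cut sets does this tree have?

Front circuit down [OR]: union of children's cut sets → 2 cut set(s).
ABS chain fails [AND]: one cut set from each child combined → 2 × 1 = 2 cut set(s).
Parking branch inoperative [OR]: union of children's cut sets → 3 cut set(s).
Rear circuit unavailable [OR]: union of children's cut sets → 4 cut set(s).
Booster path inoperative [OR]: union of children's cut sets → 2 cut set(s).
Service line lost [AND]: one cut set from each child combined → 1 × 1 = 1 cut set(s).
Front circuit 2 lost [AND]: one cut set from each child combined → 2 × 1 × 1 = 2 cut set(s).
Braking system failure [OR]: union of children's cut sets → 7 cut set(s).
Minimal cut sets: {Emergency wheel cylinder trips}; {#1 pad sensor malfunctions, Emergency brake line is down}; {Emergency brake line is down, Master cylinder lost}; {Outboard reservoir is down}; {Aft caliper is inoperative, C bleed valve degraded, Upper ABS modulator fails, Upper booster fails}; {Aft caliper is inoperative, C bleed valve degraded, South proportioning valve is out, Upper ABS modulator fails}; {Wheel cylinder 2 fails}.

7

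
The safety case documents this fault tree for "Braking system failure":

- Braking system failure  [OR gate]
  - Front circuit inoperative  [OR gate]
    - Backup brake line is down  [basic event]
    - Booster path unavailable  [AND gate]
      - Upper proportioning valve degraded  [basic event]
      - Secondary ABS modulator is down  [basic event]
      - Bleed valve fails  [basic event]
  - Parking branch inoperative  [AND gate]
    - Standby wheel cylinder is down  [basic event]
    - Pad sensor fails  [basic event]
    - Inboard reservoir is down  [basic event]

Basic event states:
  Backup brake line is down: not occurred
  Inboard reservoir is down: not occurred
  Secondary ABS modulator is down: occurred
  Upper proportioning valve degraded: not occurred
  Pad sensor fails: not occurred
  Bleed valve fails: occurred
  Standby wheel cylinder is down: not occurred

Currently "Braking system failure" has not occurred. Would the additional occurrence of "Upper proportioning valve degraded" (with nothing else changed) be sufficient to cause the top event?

Yes

Counterfactual: set "Upper proportioning valve degraded" to occurred.
Booster path unavailable [AND]: Upper proportioning valve degraded=occurs, Secondary ABS modulator is down=occurs, Bleed valve fails=occurs → all inputs occur → occurs.
Front circuit inoperative [OR]: Backup brake line is down=not, Booster path unavailable=occurs → at least one input occurs → occurs.
Parking branch inoperative [AND]: Standby wheel cylinder is down=not, Pad sensor fails=not, Inboard reservoir is down=not → not all inputs occur → does not occur.
Braking system failure [OR]: Front circuit inoperative=occurs, Parking branch inoperative=not → at least one input occurs → occurs.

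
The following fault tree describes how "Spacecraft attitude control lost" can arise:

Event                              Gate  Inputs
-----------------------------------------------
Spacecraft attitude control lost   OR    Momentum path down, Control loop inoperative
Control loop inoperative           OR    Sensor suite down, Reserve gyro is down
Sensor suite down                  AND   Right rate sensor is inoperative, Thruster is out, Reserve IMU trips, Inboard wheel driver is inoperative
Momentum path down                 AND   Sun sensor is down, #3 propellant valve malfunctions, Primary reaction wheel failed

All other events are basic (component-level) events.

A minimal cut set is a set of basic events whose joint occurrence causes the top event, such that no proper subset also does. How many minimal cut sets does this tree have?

3

Momentum path down [AND]: one cut set from each child combined → 1 × 1 × 1 = 1 cut set(s).
Sensor suite down [AND]: one cut set from each child combined → 1 × 1 × 1 × 1 = 1 cut set(s).
Control loop inoperative [OR]: union of children's cut sets → 2 cut set(s).
Spacecraft attitude control lost [OR]: union of children's cut sets → 3 cut set(s).
Minimal cut sets: {#3 propellant valve malfunctions, Primary reaction wheel failed, Sun sensor is down}; {Inboard wheel driver is inoperative, Reserve IMU trips, Right rate sensor is inoperative, Thruster is out}; {Reserve gyro is down}.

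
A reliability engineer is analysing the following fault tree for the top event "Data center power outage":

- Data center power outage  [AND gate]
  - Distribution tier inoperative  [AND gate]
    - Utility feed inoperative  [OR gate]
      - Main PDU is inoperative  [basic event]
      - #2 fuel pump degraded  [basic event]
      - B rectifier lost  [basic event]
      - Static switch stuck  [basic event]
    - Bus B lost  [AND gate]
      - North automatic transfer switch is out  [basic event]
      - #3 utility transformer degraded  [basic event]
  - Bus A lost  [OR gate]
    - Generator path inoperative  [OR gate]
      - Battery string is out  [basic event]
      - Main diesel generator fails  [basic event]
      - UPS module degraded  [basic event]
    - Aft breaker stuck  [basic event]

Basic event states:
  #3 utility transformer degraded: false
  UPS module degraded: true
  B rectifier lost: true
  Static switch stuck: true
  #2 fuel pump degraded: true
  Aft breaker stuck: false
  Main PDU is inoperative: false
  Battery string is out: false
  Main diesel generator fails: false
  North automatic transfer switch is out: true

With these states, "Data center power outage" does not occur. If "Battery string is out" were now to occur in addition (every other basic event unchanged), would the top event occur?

Counterfactual: set "Battery string is out" to occurred.
Utility feed inoperative [OR]: Main PDU is inoperative=not, #2 fuel pump degraded=occurs, B rectifier lost=occurs, Static switch stuck=occurs → at least one input occurs → occurs.
Bus B lost [AND]: North automatic transfer switch is out=occurs, #3 utility transformer degraded=not → not all inputs occur → does not occur.
Distribution tier inoperative [AND]: Utility feed inoperative=occurs, Bus B lost=not → not all inputs occur → does not occur.
Generator path inoperative [OR]: Battery string is out=occurs, Main diesel generator fails=not, UPS module degraded=occurs → at least one input occurs → occurs.
Bus A lost [OR]: Generator path inoperative=occurs, Aft breaker stuck=not → at least one input occurs → occurs.
Data center power outage [AND]: Distribution tier inoperative=not, Bus A lost=occurs → not all inputs occur → does not occur.

No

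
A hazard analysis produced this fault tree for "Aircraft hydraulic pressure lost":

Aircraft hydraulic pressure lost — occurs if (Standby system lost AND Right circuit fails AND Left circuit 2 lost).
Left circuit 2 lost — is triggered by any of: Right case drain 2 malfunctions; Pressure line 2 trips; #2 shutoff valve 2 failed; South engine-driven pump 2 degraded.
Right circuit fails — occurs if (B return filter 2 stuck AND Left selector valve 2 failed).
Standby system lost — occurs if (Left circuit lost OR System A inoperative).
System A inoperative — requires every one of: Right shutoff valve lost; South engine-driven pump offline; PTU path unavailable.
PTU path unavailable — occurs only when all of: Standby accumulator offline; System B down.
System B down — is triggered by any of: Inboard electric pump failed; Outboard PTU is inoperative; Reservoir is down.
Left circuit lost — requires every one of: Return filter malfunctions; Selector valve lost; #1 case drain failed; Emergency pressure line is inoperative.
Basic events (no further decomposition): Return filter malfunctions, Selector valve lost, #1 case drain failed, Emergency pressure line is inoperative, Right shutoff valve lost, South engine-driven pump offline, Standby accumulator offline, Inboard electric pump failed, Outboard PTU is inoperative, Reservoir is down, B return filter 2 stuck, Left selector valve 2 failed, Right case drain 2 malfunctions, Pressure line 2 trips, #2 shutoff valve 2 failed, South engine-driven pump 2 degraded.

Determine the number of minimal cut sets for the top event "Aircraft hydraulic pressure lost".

16

Left circuit lost [AND]: one cut set from each child combined → 1 × 1 × 1 × 1 = 1 cut set(s).
System B down [OR]: union of children's cut sets → 3 cut set(s).
PTU path unavailable [AND]: one cut set from each child combined → 1 × 3 = 3 cut set(s).
System A inoperative [AND]: one cut set from each child combined → 1 × 1 × 3 = 3 cut set(s).
Standby system lost [OR]: union of children's cut sets → 4 cut set(s).
Right circuit fails [AND]: one cut set from each child combined → 1 × 1 = 1 cut set(s).
Left circuit 2 lost [OR]: union of children's cut sets → 4 cut set(s).
Aircraft hydraulic pressure lost [AND]: one cut set from each child combined → 4 × 1 × 4 = 16 cut set(s).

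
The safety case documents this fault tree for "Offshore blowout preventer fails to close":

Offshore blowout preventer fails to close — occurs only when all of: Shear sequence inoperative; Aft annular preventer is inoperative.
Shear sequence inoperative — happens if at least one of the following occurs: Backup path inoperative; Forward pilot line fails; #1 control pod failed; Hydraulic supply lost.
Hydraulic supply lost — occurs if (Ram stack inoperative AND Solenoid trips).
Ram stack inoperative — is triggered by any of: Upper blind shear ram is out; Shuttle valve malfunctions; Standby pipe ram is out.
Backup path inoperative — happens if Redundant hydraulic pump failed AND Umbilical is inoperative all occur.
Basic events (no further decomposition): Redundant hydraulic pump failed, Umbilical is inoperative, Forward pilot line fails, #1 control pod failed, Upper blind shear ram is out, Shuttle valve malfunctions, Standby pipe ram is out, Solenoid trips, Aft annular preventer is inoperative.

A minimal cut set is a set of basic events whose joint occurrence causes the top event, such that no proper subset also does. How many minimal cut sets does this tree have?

6

Backup path inoperative [AND]: one cut set from each child combined → 1 × 1 = 1 cut set(s).
Ram stack inoperative [OR]: union of children's cut sets → 3 cut set(s).
Hydraulic supply lost [AND]: one cut set from each child combined → 3 × 1 = 3 cut set(s).
Shear sequence inoperative [OR]: union of children's cut sets → 6 cut set(s).
Offshore blowout preventer fails to close [AND]: one cut set from each child combined → 6 × 1 = 6 cut set(s).
Minimal cut sets: {Aft annular preventer is inoperative, Redundant hydraulic pump failed, Umbilical is inoperative}; {Aft annular preventer is inoperative, Forward pilot line fails}; {#1 control pod failed, Aft annular preventer is inoperative}; {Aft annular preventer is inoperative, Solenoid trips, Upper blind shear ram is out}; {Aft annular preventer is inoperative, Shuttle valve malfunctions, Solenoid trips}; {Aft annular preventer is inoperative, Solenoid trips, Standby pipe ram is out}.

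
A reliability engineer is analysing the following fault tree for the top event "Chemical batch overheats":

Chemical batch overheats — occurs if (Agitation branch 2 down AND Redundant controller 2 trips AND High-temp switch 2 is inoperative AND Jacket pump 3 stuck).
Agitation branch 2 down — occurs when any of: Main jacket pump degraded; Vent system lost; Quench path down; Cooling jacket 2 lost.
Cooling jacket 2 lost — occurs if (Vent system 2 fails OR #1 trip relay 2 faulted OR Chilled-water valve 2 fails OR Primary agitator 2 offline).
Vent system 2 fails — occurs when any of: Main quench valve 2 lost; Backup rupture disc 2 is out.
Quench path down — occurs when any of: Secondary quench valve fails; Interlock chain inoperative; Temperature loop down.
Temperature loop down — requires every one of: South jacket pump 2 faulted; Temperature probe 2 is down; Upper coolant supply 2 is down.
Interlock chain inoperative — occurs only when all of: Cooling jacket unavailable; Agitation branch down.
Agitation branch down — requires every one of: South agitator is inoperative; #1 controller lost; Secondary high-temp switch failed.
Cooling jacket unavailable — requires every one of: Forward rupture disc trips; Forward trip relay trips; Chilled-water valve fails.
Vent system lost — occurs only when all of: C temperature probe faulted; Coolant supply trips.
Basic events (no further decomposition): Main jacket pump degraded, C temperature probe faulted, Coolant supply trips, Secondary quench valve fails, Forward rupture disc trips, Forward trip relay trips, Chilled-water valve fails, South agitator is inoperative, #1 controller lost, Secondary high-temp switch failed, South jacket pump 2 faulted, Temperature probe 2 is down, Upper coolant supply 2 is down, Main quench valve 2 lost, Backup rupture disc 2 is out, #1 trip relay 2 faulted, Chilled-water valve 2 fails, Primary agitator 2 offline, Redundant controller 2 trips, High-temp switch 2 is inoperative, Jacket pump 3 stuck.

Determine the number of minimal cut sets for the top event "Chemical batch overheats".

Vent system lost [AND]: one cut set from each child combined → 1 × 1 = 1 cut set(s).
Cooling jacket unavailable [AND]: one cut set from each child combined → 1 × 1 × 1 = 1 cut set(s).
Agitation branch down [AND]: one cut set from each child combined → 1 × 1 × 1 = 1 cut set(s).
Interlock chain inoperative [AND]: one cut set from each child combined → 1 × 1 = 1 cut set(s).
Temperature loop down [AND]: one cut set from each child combined → 1 × 1 × 1 = 1 cut set(s).
Quench path down [OR]: union of children's cut sets → 3 cut set(s).
Vent system 2 fails [OR]: union of children's cut sets → 2 cut set(s).
Cooling jacket 2 lost [OR]: union of children's cut sets → 5 cut set(s).
Agitation branch 2 down [OR]: union of children's cut sets → 10 cut set(s).
Chemical batch overheats [AND]: one cut set from each child combined → 10 × 1 × 1 × 1 = 10 cut set(s).
Minimal cut sets: {High-temp switch 2 is inoperative, Jacket pump 3 stuck, Main jacket pump degraded, Redundant controller 2 trips}; {C temperature probe faulted, Coolant supply trips, High-temp switch 2 is inoperative, Jacket pump 3 stuck, Redundant controller 2 trips}; {High-temp switch 2 is inoperative, Jacket pump 3 stuck, Redundant controller 2 trips, Secondary quench valve fails}; {#1 controller lost, Chilled-water valve fails, Forward rupture disc trips, Forward trip relay trips, High-temp switch 2 is inoperative, Jacket pump 3 stuck, Redundant controller 2 trips, Secondary high-temp switch failed, South agitator is inoperative}; {High-temp switch 2 is inoperative, Jacket pump 3 stuck, Redundant controller 2 trips, South jacket pump 2 faulted, Temperature probe 2 is down, Upper coolant supply 2 is down}; {High-temp switch 2 is inoperative, Jacket pump 3 stuck, Main quench valve 2 lost, Redundant controller 2 trips}; {Backup rupture disc 2 is out, High-temp switch 2 is inoperative, Jacket pump 3 stuck, Redundant controller 2 trips}; {#1 trip relay 2 faulted, High-temp switch 2 is inoperative, Jacket pump 3 stuck, Redundant controller 2 trips}; {Chilled-water valve 2 fails, High-temp switch 2 is inoperative, Jacket pump 3 stuck, Redundant controller 2 trips}; {High-temp switch 2 is inoperative, Jacket pump 3 stuck, Primary agitator 2 offline, Redundant controller 2 trips}.

10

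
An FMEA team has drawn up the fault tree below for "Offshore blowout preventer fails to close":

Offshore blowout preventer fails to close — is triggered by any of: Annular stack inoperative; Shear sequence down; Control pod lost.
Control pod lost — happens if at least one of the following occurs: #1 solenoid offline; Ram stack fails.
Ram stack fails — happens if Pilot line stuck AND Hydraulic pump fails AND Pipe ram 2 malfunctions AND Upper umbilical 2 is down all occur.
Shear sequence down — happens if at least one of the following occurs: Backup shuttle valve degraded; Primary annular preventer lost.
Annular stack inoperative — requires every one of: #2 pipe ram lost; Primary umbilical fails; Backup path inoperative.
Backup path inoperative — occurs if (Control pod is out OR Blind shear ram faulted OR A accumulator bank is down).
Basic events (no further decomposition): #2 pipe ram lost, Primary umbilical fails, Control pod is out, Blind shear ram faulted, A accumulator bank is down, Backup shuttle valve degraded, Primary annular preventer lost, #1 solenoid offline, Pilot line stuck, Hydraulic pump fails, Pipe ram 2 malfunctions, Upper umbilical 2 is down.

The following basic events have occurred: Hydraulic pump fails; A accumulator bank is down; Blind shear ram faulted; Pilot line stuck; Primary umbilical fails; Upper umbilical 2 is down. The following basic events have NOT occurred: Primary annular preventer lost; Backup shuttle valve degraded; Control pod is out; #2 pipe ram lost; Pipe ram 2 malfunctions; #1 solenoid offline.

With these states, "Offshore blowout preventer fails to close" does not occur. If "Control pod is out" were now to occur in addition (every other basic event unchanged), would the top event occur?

Counterfactual: set "Control pod is out" to occurred.
Backup path inoperative [OR]: Control pod is out=occurs, Blind shear ram faulted=occurs, A accumulator bank is down=occurs → at least one input occurs → occurs.
Annular stack inoperative [AND]: #2 pipe ram lost=not, Primary umbilical fails=occurs, Backup path inoperative=occurs → not all inputs occur → does not occur.
Shear sequence down [OR]: Backup shuttle valve degraded=not, Primary annular preventer lost=not → no input occurs → does not occur.
Ram stack fails [AND]: Pilot line stuck=occurs, Hydraulic pump fails=occurs, Pipe ram 2 malfunctions=not, Upper umbilical 2 is down=occurs → not all inputs occur → does not occur.
Control pod lost [OR]: #1 solenoid offline=not, Ram stack fails=not → no input occurs → does not occur.
Offshore blowout preventer fails to close [OR]: Annular stack inoperative=not, Shear sequence down=not, Control pod lost=not → no input occurs → does not occur.

No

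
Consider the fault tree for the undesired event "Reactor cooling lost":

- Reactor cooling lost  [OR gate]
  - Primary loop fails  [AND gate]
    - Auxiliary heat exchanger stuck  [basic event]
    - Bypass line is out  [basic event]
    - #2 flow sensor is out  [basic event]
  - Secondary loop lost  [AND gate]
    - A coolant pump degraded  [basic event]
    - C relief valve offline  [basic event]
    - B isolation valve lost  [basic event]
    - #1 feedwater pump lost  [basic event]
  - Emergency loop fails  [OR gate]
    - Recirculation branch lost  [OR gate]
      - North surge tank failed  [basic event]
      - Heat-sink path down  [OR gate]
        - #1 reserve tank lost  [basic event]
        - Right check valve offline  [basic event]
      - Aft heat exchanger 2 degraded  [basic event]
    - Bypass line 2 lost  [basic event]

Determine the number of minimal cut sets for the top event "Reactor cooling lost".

7

Primary loop fails [AND]: one cut set from each child combined → 1 × 1 × 1 = 1 cut set(s).
Secondary loop lost [AND]: one cut set from each child combined → 1 × 1 × 1 × 1 = 1 cut set(s).
Heat-sink path down [OR]: union of children's cut sets → 2 cut set(s).
Recirculation branch lost [OR]: union of children's cut sets → 4 cut set(s).
Emergency loop fails [OR]: union of children's cut sets → 5 cut set(s).
Reactor cooling lost [OR]: union of children's cut sets → 7 cut set(s).
Minimal cut sets: {#2 flow sensor is out, Auxiliary heat exchanger stuck, Bypass line is out}; {#1 feedwater pump lost, A coolant pump degraded, B isolation valve lost, C relief valve offline}; {North surge tank failed}; {#1 reserve tank lost}; {Right check valve offline}; {Aft heat exchanger 2 degraded}; {Bypass line 2 lost}.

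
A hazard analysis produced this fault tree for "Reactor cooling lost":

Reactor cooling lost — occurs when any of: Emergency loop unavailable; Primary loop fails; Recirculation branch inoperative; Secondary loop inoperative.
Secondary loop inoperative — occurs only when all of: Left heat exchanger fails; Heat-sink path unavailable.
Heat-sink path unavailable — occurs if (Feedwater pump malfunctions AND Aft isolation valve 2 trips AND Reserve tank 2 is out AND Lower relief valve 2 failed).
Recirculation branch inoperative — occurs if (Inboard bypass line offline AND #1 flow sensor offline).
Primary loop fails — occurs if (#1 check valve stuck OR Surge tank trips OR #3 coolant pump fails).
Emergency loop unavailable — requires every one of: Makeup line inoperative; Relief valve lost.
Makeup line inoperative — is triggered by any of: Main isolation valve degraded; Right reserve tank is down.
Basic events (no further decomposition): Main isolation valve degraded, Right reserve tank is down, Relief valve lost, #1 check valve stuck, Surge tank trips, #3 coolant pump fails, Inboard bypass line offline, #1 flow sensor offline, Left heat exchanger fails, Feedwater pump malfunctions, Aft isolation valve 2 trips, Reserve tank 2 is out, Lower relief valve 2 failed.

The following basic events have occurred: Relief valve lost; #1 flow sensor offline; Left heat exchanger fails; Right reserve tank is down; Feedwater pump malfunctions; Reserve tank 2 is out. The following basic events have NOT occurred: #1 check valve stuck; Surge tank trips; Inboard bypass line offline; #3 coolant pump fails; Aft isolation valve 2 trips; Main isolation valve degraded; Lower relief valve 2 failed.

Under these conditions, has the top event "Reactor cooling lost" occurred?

Makeup line inoperative [OR]: Main isolation valve degraded=not, Right reserve tank is down=occurs → at least one input occurs → occurs.
Emergency loop unavailable [AND]: Makeup line inoperative=occurs, Relief valve lost=occurs → all inputs occur → occurs.
Primary loop fails [OR]: #1 check valve stuck=not, Surge tank trips=not, #3 coolant pump fails=not → no input occurs → does not occur.
Recirculation branch inoperative [AND]: Inboard bypass line offline=not, #1 flow sensor offline=occurs → not all inputs occur → does not occur.
Heat-sink path unavailable [AND]: Feedwater pump malfunctions=occurs, Aft isolation valve 2 trips=not, Reserve tank 2 is out=occurs, Lower relief valve 2 failed=not → not all inputs occur → does not occur.
Secondary loop inoperative [AND]: Left heat exchanger fails=occurs, Heat-sink path unavailable=not → not all inputs occur → does not occur.
Reactor cooling lost [OR]: Emergency loop unavailable=occurs, Primary loop fails=not, Recirculation branch inoperative=not, Secondary loop inoperative=not → at least one input occurs → occurs.

Yes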